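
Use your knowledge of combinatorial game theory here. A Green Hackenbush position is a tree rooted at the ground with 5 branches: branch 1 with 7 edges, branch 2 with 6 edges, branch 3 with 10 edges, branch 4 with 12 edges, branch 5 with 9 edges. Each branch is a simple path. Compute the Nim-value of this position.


The tree has 5 branches from the ground vertex.
In Green Hackenbush, the Nim-value of a simple path of length k is k.
Branch 1: length 7, Nim-value = 7
Branch 2: length 6, Nim-value = 6
Branch 3: length 10, Nim-value = 10
Branch 4: length 12, Nim-value = 12
Branch 5: length 9, Nim-value = 9
Total Nim-value = XOR of all branch values:
0 XOR 7 = 7
7 XOR 6 = 1
1 XOR 10 = 11
11 XOR 12 = 7
7 XOR 9 = 14
Nim-value of the tree = 14

14


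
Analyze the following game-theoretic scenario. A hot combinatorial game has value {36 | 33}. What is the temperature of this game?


The game is {36 | 33}, a switch {a | b} with numbers a > b.
Cooling {a | b} by t gives {a - t | b + t}, which stops being hot when a - t = b + t, i.e. at t = (a - b)/2. So the temperature of a switch is (a - b)/2.
Temperature = (Left option - Right option) / 2
= (36 - (33)) / 2
= 3 / 2
= 3/2

3/2


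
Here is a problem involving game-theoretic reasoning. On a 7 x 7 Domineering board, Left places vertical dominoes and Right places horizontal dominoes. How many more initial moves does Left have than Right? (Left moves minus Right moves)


Board is 7 x 7 (rows x cols).
Left (vertical) placements: (rows-1) * cols = 6 * 7 = 42
Right (horizontal) placements: rows * (cols-1) = 7 * 6 = 42
Advantage = Left - Right = 42 - 42 = 0

0


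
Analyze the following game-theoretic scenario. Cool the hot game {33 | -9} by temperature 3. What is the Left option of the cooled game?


Original game: {33 | -9} (a switch {a | b} with a > b).
Cooling by t (for t below the temperature (a - b)/2 = 21) taxes each move by t: {a | b} cooled by t is {a - t | b + t}.
Cooling amount: t = 3
Cooled Left option: 33 - 3 = 30
Cooled Right option: -9 + 3 = -6
Cooled game: {30 | -6}
Left option = 30

30


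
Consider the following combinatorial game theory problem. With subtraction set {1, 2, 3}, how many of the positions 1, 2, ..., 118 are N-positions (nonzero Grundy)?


Subtraction set S = {1, 2, 3}, so G(n) = n mod 4.
G(n) = 0 when n is a multiple of 4.
Multiples of 4 in [1, 118]: 29
N-positions (nonzero Grundy) = 118 - 29 = 89

89


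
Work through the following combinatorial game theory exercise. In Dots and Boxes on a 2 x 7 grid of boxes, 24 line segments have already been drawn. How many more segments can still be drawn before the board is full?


Grid: 2 x 7 boxes, i.e. 3 rows and 8 columns of dots.
Horizontal edges: (rows + 1) * cols = 3 * 7 = 21
Vertical edges: rows * (cols + 1) = 2 * 8 = 16
Total edges: 21 + 16 = 37
Edges drawn: 24
Remaining: 37 - 24 = 13

13


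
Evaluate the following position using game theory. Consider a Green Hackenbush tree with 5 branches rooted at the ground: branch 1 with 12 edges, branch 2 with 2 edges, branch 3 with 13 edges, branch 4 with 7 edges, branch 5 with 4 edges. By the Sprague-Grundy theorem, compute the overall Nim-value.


The tree has 5 branches from the ground vertex.
In Green Hackenbush, the Nim-value of a simple path of length k is k.
Branch 1: length 12, Nim-value = 12
Branch 2: length 2, Nim-value = 2
Branch 3: length 13, Nim-value = 13
Branch 4: length 7, Nim-value = 7
Branch 5: length 4, Nim-value = 4
Total Nim-value = XOR of all branch values:
0 XOR 12 = 12
12 XOR 2 = 14
14 XOR 13 = 3
3 XOR 7 = 4
4 XOR 4 = 0
Nim-value of the tree = 0

0


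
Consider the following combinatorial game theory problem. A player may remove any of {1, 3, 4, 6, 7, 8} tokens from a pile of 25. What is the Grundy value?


The subtraction set is S = {1, 3, 4, 6, 7, 8}.
G(k) = mex{ G(k - s) : s in S, s <= k }. We compute iteratively: G(0) = 0.
G(1) = mex({0}) = 1
G(2) = mex({1}) = 0
G(3) = mex({0}) = 1
G(4) = mex({0, 1}) = 2
G(5) = mex({0, 1, 2}) = 3
G(6) = mex({0, 1, 3}) = 2
G(7) = mex({0, 1, 2}) = 3
G(8) = mex({0, 1, 2, 3}) = 4
G(9) = mex({0, 1, 2, 3, 4}) = 5
G(10) = mex({0, 1, 2, 3, 5}) = 4
G(11) = mex({1, 2, 3, 4}) = 0
G(12) = mex({0, 2, 3, 4, 5}) = 1
G(13) = mex({1, 2, 3, 4, 5}) = 0
G(14) = mex({0, 2, 3, 4}) = 1
G(15) = mex({0, 1, 3, 4, 5}) = 2
G(16) = mex({0, 1, 2, 4, 5}) = 3
G(17) = mex({0, 1, 3, 4, 5}) = 2
G(18) = mex({0, 1, 2, 4}) = 3
Observe that G(11)..G(18) = 0, 1, 0, 1, 2, 3, 2, 3 repeats G(0)..G(7) = 0, 1, 0, 1, 2, 3, 2, 3.
For k >= max(S) = 8, G(k) is determined by the previous 8 values G(k-8)..G(k-1); a window of 8 consecutive values has recurred shifted by 11, so by induction G(k + 11) = G(k) for all k >= 0: the sequence is periodic from the start with period 11.
One period: G(0..10) = 0, 1, 0, 1, 2, 3, 2, 3, 4, 5, 4.
25 mod 11 = 3, so G(25) = G(3) = 1.

1


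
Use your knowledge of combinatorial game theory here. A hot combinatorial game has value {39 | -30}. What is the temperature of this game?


The game is {39 | -30}, a switch {a | b} with numbers a > b.
Cooling {a | b} by t gives {a - t | b + t}, which stops being hot when a - t = b + t, i.e. at t = (a - b)/2. So the temperature of a switch is (a - b)/2.
Temperature = (Left option - Right option) / 2
= (39 - (-30)) / 2
= 69 / 2
= 69/2

69/2


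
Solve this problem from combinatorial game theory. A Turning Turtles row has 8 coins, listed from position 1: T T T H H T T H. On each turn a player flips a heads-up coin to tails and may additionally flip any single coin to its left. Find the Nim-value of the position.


Coins: T T T H H T T H
Key fact: a single head at position k behaves exactly like a Nim heap of size k (turning it to T and optionally flipping a coin at j < k corresponds to moving the heap from k to j, or to 0), and heads combine as a disjunctive sum (two heads at the same place would cancel, matching j XOR j = 0). So the Nim-value is the XOR of the 1-indexed positions of the heads.
Face-up positions (1-indexed): [4, 5, 8]
XOR 0 with 4: 0 XOR 4 = 4
XOR 4 with 5: 4 XOR 5 = 1
XOR 1 with 8: 1 XOR 8 = 9
Nim-value = 9

9


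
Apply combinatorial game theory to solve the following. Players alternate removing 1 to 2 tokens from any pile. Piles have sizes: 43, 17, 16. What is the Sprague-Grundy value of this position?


Subtraction set: {1, 2}
For this subtraction set, G(n) = n mod 3 (period = max + 1 = 3).
Pile 1 (size 43): G(43) = 43 mod 3 = 1
Pile 2 (size 17): G(17) = 17 mod 3 = 2
Pile 3 (size 16): G(16) = 16 mod 3 = 1
Total Grundy value = XOR of all: 1 XOR 2 XOR 1 = 2

2


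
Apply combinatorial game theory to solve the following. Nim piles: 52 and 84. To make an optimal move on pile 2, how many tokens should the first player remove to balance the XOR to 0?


Piles: 52 and 84
Current XOR: 52 XOR 84 = 96 (non-zero, so this is an N-position).
To make the XOR zero, we need to find a move that balances the piles.
For pile 2 (size 84): target = 84 XOR 96 = 52
We reduce pile 2 from 84 to 52.
Tokens removed: 84 - 52 = 32
Verification: 52 XOR 52 = 0

32


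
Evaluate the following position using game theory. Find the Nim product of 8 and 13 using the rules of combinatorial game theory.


Nim multiplication is bilinear over XOR: (u XOR v) * w = (u*w) XOR (v*w).
So we split each operand into its bit components and XOR the pairwise Nim products.
8 = 8 (as XOR of powers of 2).
13 = 1 + 4 + 8 (as XOR of powers of 2).
Using the standard Nim-product table on single bits:
  2*2 = 3,   2*4 = 8,   2*8 = 12,
  4*4 = 6,   4*8 = 11,  8*8 = 13,
and  1*x = x (identity), k*l = l*k (commutative).
Pairwise Nim products:
  8 * 1 = 8
  8 * 4 = 11
  8 * 8 = 13
XOR them: 8 XOR 11 XOR 13 = 14.
Result: 8 * 13 = 14 (in Nim).

14


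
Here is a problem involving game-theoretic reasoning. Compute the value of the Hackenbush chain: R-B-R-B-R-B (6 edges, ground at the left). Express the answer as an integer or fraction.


Edges (from ground): R-B-R-B-R-B
By Berlekamp's sign-expansion rule, a Blue-Red Hackenbush stalk has the value of the surreal number whose sign sequence is the edge sequence with B -> + and R -> -.
Sign sequence: -+-+-+
Trace the sign expansion in the surreal number tree, starting from 0:
Edge 1: R (sign -) -> bounds (-inf, 0), value = -1
Edge 2: B (sign +) -> bounds (-1, 0), value = -1/2
Edge 3: R (sign -) -> bounds (-1, -1/2), value = -3/4
Edge 4: B (sign +) -> bounds (-3/4, -1/2), value = -5/8
Edge 5: R (sign -) -> bounds (-3/4, -5/8), value = -11/16
Edge 6: B (sign +) -> bounds (-11/16, -5/8), value = -21/32
Game value = -21/32

-21/32


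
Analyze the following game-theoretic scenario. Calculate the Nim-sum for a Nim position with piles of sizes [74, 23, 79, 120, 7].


We need the XOR (exclusive or) of all pile sizes.
After XOR-ing pile 1 (size 74): 0 XOR 74 = 74
After XOR-ing pile 2 (size 23): 74 XOR 23 = 93
After XOR-ing pile 3 (size 79): 93 XOR 79 = 18
After XOR-ing pile 4 (size 120): 18 XOR 120 = 106
After XOR-ing pile 5 (size 7): 106 XOR 7 = 109
The Nim-value of this position is 109.

109


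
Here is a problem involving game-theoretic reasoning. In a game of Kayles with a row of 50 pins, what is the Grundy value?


Kayles: a move removes 1 or 2 adjacent pins from a contiguous row.
Removing pins from a row of k leaves two independent rows (a, b) with a + b = k - 1 (one pin) or a + b = k - 2 (two pins); an end removal gives a = 0.
By Sprague-Grundy, G(k) = mex{ G(a) XOR G(b) } over all these splits. G(0) = 0.
G(1): splits (0,0):0^0=0 -> mex({0}) = 1
G(2): splits (0,1):0^1=1 (0,0):0^0=0 -> mex({0, 1}) = 2
G(3): splits (0,2):0^2=2 (1,1):1^1=0 (0,1):0^1=1 -> mex({0, 1, 2}) = 3
G(4): splits (0,3):0^3=3 (1,2):1^2=3 (0,2):0^2=2 (1,1):1^1=0 -> mex({0, 2, 3}) = 1
G(5): splits (0,4):0^1=1 (1,3):1^3=2 (2,2):2^2=0 (0,3):0^3=3 (1,2):1^2=3 -> mex({0, 1, 2, 3}) = 4
G(6) = mex({0, 1, 2, 4}) = 3
G(7) = mex({0, 1, 3, 4, 5}) = 2
G(8) = mex({0, 2, 3, 5, 6}) = 1
G(9) = mex({0, 1, 2, 3, 6, 7}) = 4
G(10) = mex({0, 1, 3, 4, 5, 7}) = 2
G(11) = mex({0, 1, 2, 3, 4, 5}) = 6
G(12) = mex({0, 1, 2, 3, 5, 6, 7}) = 4
G(13) = mex({0, 2, 3, 4, 6, 7}) = 1
G(14) = mex({0, 1, 4, 5, 6, 7}) = 2
G(15) = mex({0, 1, 2, 3, 4, 5, 6}) = 7
G(16) = mex({0, 2, 3, 5, 6, 7}) = 1
G(17) = mex({0, 1, 2, 3, 5, 6, 7}) = 4
G(18) = mex({0, 1, 2, 4, 5, 6}) = 3
G(19) = mex({0, 1, 3, 4, 5, 7}) = 2
G(20) = mex({0, 2, 3, 4, 5, 6, 7}) = 1
G(21) = mex({0, 1, 2, 3, 5, 6, 7}) = 4
G(22) = mex({0, 1, 2, 3, 4, 5, 7}) = 6
G(23) = mex({0, 1, 2, 3, 4, 5, 6}) = 7
G(24) = mex({0, 1, 2, 3, 5, 6, 7}) = 4
G(25) = mex({0, 2, 3, 4, 6, 7}) = 1
G(26) = mex({0, 1, 3, 4, 5, 6, 7}) = 2
G(27) = mex({0, 1, 2, 3, 4, 5, 6, 7}) = 8
G(28) = mex({0, 1, 2, 3, 4, 6, 7, 8}) = 5
G(29) = mex({0, 1, 2, 3, 5, 6, 7, 8, 9}) = 4
G(30) = mex({0, 1, 2, 3, 4, 5, 6, 9, 10}) = 7
G(31) = mex({0, 1, 3, 4, 5, 7, 10, 11}) = 2
G(32) = mex({0, 2, 3, 4, 5, 6, 7, 9, 11}) = 1
G(33) = mex({0, 1, 2, 3, 4, 5, 6, 7, 9, 12}) = 8
G(34) = mex({0, 1, 2, 3, 4, 5, 7, 8, 11, 12}) = 6
G(35) = mex({0, 1, 2, 3, 4, 5, 6, 8, 9, 10, 11}) = 7
G(36) = mex({0, 1, 2, 3, 5, 6, 7, 9, 10}) = 4
G(37) = mex({0, 2, 3, 4, 6, 7, 9, 10, 11, 12}) = 1
G(38) = mex({0, 1, 3, 4, 5, 6, 7, 9, 10, 11, 12}) = 2
G(39) = mex({0, 1, 2, 4, 5, 6, 7, 9, 10, 12, 14}) = 3
G(40) = mex({0, 2, 3, 4, 6, 7, 11, 12, 14}) = 1
G(41) = mex({0, 1, 2, 3, 5, 6, 7, 9, 10, 11, 12}) = 4
G(42) = mex({0, 1, 2, 3, 4, 5, 6, 9, 10}) = 7
G(43) = mex({0, 1, 3, 4, 5, 7, 9, 10, 12, 15}) = 2
G(44) = mex({0, 2, 3, 4, 5, 6, 7, 9, 10, 12, 15}) = 1
G(45) = mex({0, 1, 2, 3, 4, 5, 6, 7, 9, 10, 12, 14}) = 8
G(46) = mex({0, 1, 3, 4, 5, 7, 8, 11, 12, 14}) = 2
G(47) = mex({0, 1, 2, 3, 4, 5, 6, 8, 9, 10, 11, 12}) = 7
G(48) = mex({0, 1, 2, 3, 5, 6, 7, 9, 10}) = 4
G(49) = mex({0, 2, 3, 4, 6, 7, 9, 10, 11, 12, 15}) = 1
G(50) = mex({0, 1, 4, 5, 6, 7, 9, 11, 12, 14, 15}) = 2
Therefore G(50) = 2.

2


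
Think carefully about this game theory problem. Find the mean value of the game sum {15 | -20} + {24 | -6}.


G1 = {15 | -20}, G2 = {24 | -6}
Each is a switch {a | b} with numbers a > b; its mean value is (a + b)/2, and mean value is additive over game sums: m(G1 + G2) = m(G1) + m(G2).
Mean of G1 = (15 + (-20))/2 = -5/2 = -5/2
Mean of G2 = (24 + (-6))/2 = 18/2 = 9
Mean of G1 + G2 = -5/2 + 9 = 13/2

13/2


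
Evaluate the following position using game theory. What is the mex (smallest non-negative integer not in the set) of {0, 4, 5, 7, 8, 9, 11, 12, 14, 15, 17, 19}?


Set = {0, 4, 5, 7, 8, 9, 11, 12, 14, 15, 17, 19}
0 is in the set.
1 is NOT in the set. This is the mex.
mex = 1

1


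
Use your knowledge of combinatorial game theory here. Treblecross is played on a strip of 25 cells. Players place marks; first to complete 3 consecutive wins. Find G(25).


Treblecross: place X on empty cells; 3-in-a-row wins.
Playing within two cells of an existing X lets the opponent win at once, so sensible play treats the cells i-2..i+2 around each X as dead. The player left with no safe cell loses, so this is a normal-play take-away game on strips of safe cells.
Placing X at cell i (0-indexed) of a strip of k safe cells leaves independent strips of sizes max(0, i-2) and max(0, k-i-3). Hence G(k) = mex{ G(max(0,i-2)) XOR G(max(0,k-i-3)) : 0 <= i < k }, with G(0) = 0.
G(1): splits (0,0):0^0=0 -> mex({0}) = 1
G(2): splits (0,0):0^0=0 -> mex({0}) = 1
G(3): splits (0,0):0^0=0 -> mex({0}) = 1
G(4): splits (0,1):0^1=1 (0,0):0^0=0 -> mex({0, 1}) = 2
G(5): splits (0,2):0^1=1 (0,1):0^1=1 (0,0):0^0=0 -> mex({0, 1}) = 2
G(6) = mex({1}) = 0
G(7) = mex({0, 1, 2}) = 3
G(8) = mex({0, 1, 2}) = 3
G(9) = mex({0, 2}) = 1
G(10) = mex({0, 2, 3}) = 1
G(11) = mex({0, 3}) = 1
G(12) = mex({1, 3}) = 0
G(13) = mex({0, 1, 2, 3}) = 4
G(14) = mex({0, 1, 2}) = 3
G(15) = mex({0, 1, 2}) = 3
G(16) = mex({0, 1, 2, 4}) = 3
G(17) = mex({0, 1, 3, 4}) = 2
G(18) = mex({0, 1, 3, 4}) = 2
G(19) = mex({0, 1, 3, 5}) = 2
G(20) = mex({0, 1, 2, 3, 5}) = 4
G(21) = mex({0, 1, 2, 3, 5}) = 4
G(22) = mex({1, 2, 6}) = 0
G(23) = mex({0, 1, 2, 3, 4, 6}) = 5
G(24) = mex({0, 1, 2, 3, 4}) = 5
G(25) = mex({0, 1, 3, 4, 7}) = 2
Therefore G(25) = 2.

2


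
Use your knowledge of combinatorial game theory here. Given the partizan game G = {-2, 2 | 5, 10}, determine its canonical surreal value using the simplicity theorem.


Left options: {-2, 2}, max = 2
Right options: {5, 10}, min = 5
All options are numbers and max(Left) < min(Right), so by the simplicity theorem the value is the simplest (earliest-born) number strictly between 2 and 5.
Integers 3 through 4 all lie strictly between 2 and 5.
Among integers, the simplest (lowest birthday = smallest |n|; 0 is born on day 0, +-n on day n) is 3.
No non-integer in the interval can be simpler: if x is a non-integer in the interval, then floor(x) or ceil(x) also lies in the interval (the interval contains an integer), and both are proper prefixes of x's sign expansion, i.e. born earlier. So the game value is 3.
Game value = 3

3


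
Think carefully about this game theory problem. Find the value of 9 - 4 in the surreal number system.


x = 9, y = 4
x - y = 9 - 4 = 5

5


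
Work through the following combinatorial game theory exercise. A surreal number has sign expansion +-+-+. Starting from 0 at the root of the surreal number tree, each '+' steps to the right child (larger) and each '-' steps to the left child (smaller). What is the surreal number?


Sign expansion: +-+-+
Rule: track bounds (lo, hi), initially (-inf, +inf). On '+', the current value becomes lo and we move to the simplest number in (value, hi): value + 1 if hi = +inf, otherwise the midpoint (value + hi)/2. On '-', the current value becomes hi and we move to value - 1 if lo = -inf, otherwise the midpoint (lo + value)/2.
Start at 0.
Step 1: sign = +, move right. Bounds: (0, +inf). Value = 1
Step 2: sign = -, move left. Bounds: (0, 1). Value = 1/2
Step 3: sign = +, move right. Bounds: (1/2, 1). Value = 3/4
Step 4: sign = -, move left. Bounds: (1/2, 3/4). Value = 5/8
Step 5: sign = +, move right. Bounds: (5/8, 3/4). Value = 11/16
The surreal number with sign expansion +-+-+ is 11/16.

11/16


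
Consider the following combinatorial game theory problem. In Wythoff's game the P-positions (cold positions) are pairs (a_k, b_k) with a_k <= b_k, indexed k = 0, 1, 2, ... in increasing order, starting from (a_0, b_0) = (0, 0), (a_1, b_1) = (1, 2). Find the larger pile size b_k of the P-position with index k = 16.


By Wythoff's theorem, a_k = floor(k * phi) and b_k = floor(k * phi^2) = a_k + k, where phi = (1 + sqrt(5))/2 is the golden ratio.
phi = (1 + sqrt(5))/2 = 1.618034
phi^2 = phi + 1 = 2.618034
k = 16
k * phi^2 = 16 * 2.618034 = 41.888544
b_16 = floor(k * phi^2) = 41 (check: a_16 + k = 25 + 16 = 41)

41


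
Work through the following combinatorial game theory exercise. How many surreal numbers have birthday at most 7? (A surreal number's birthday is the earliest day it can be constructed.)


Day 0: {|} = 0 is born. Count = 1.
Day n: the number of surreal numbers born by day n is 2^(n+1) - 1.
By day 0: 2^1 - 1 = 1
By day 1: 2^2 - 1 = 3
By day 2: 2^3 - 1 = 7
By day 3: 2^4 - 1 = 15
By day 4: 2^5 - 1 = 31
By day 5: 2^6 - 1 = 63
By day 6: 2^7 - 1 = 127
By day 7: 2^8 - 1 = 255
By day 7: 255 surreal numbers.

255


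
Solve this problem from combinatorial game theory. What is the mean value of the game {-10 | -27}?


Game = {-10 | -27}, a switch {a | b} with numbers a > b.
Its thermograph has left wall a - t and right wall b + t, which meet at t = (a - b)/2, where both equal (a + b)/2. So the mast (mean value) is at (a + b)/2.
Mean = (-10 + (-27))/2 = -37/2 = -37/2

-37/2


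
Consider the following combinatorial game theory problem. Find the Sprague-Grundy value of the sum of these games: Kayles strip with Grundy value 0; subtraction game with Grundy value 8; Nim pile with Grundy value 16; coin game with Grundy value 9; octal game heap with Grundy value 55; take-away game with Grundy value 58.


By the Sprague-Grundy theorem, the Grundy value of a sum of games is the XOR of individual Grundy values.
Kayles strip: Grundy value = 0. Running XOR: 0 XOR 0 = 0
subtraction game: Grundy value = 8. Running XOR: 0 XOR 8 = 8
Nim pile: Grundy value = 16. Running XOR: 8 XOR 16 = 24
coin game: Grundy value = 9. Running XOR: 24 XOR 9 = 17
octal game heap: Grundy value = 55. Running XOR: 17 XOR 55 = 38
take-away game: Grundy value = 58. Running XOR: 38 XOR 58 = 28
The combined Grundy value is 28.

28


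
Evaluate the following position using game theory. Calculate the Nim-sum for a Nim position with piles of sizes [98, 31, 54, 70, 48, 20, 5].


We need the XOR (exclusive or) of all pile sizes.
After XOR-ing pile 1 (size 98): 0 XOR 98 = 98
After XOR-ing pile 2 (size 31): 98 XOR 31 = 125
After XOR-ing pile 3 (size 54): 125 XOR 54 = 75
After XOR-ing pile 4 (size 70): 75 XOR 70 = 13
After XOR-ing pile 5 (size 48): 13 XOR 48 = 61
After XOR-ing pile 6 (size 20): 61 XOR 20 = 41
After XOR-ing pile 7 (size 5): 41 XOR 5 = 44
The Nim-value of this position is 44.

44


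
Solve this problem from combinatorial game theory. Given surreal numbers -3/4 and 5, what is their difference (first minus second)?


x = -3/4, y = 5
Converting to common denominator: 4
x = -3/4, y = 20/4
x - y = -3/4 - 5 = -23/4

-23/4


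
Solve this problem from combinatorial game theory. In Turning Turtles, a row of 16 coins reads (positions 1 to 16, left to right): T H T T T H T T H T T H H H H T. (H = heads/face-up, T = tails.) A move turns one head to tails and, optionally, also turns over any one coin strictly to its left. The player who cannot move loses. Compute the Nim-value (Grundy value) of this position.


Coins: T H T T T H T T H T T H H H H T
Key fact: a single head at position k behaves exactly like a Nim heap of size k (turning it to T and optionally flipping a coin at j < k corresponds to moving the heap from k to j, or to 0), and heads combine as a disjunctive sum (two heads at the same place would cancel, matching j XOR j = 0). So the Nim-value is the XOR of the 1-indexed positions of the heads.
Face-up positions (1-indexed): [2, 6, 9, 12, 13, 14, 15]
XOR 0 with 2: 0 XOR 2 = 2
XOR 2 with 6: 2 XOR 6 = 4
XOR 4 with 9: 4 XOR 9 = 13
XOR 13 with 12: 13 XOR 12 = 1
XOR 1 with 13: 1 XOR 13 = 12
XOR 12 with 14: 12 XOR 14 = 2
XOR 2 with 15: 2 XOR 15 = 13
Nim-value = 13

13


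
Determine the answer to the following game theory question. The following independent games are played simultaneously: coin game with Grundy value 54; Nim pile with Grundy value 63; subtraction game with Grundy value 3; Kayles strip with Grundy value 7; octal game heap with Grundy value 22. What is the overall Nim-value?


By the Sprague-Grundy theorem, the Grundy value of a sum of games is the XOR of individual Grundy values.
coin game: Grundy value = 54. Running XOR: 0 XOR 54 = 54
Nim pile: Grundy value = 63. Running XOR: 54 XOR 63 = 9
subtraction game: Grundy value = 3. Running XOR: 9 XOR 3 = 10
Kayles strip: Grundy value = 7. Running XOR: 10 XOR 7 = 13
octal game heap: Grundy value = 22. Running XOR: 13 XOR 22 = 27
The combined Grundy value is 27.

27


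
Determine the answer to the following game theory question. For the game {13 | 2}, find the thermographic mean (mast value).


Game = {13 | 2}, a switch {a | b} with numbers a > b.
Its thermograph has left wall a - t and right wall b + t, which meet at t = (a - b)/2, where both equal (a + b)/2. So the mast (mean value) is at (a + b)/2.
Mean = (13 + (2))/2 = 15/2 = 15/2

15/2


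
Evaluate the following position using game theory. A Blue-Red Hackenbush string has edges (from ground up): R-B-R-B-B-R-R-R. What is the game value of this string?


Edges (from ground): R-B-R-B-B-R-R-R
By Berlekamp's sign-expansion rule, a Blue-Red Hackenbush stalk has the value of the surreal number whose sign sequence is the edge sequence with B -> + and R -> -.
Sign sequence: -+-++---
Trace the sign expansion in the surreal number tree, starting from 0:
Edge 1: R (sign -) -> bounds (-inf, 0), value = -1
Edge 2: B (sign +) -> bounds (-1, 0), value = -1/2
Edge 3: R (sign -) -> bounds (-1, -1/2), value = -3/4
Edge 4: B (sign +) -> bounds (-3/4, -1/2), value = -5/8
Edge 5: B (sign +) -> bounds (-5/8, -1/2), value = -9/16
Edge 6: R (sign -) -> bounds (-5/8, -9/16), value = -19/32
Edge 7: R (sign -) -> bounds (-5/8, -19/32), value = -39/64
Edge 8: R (sign -) -> bounds (-5/8, -39/64), value = -79/128
Game value = -79/128

-79/128


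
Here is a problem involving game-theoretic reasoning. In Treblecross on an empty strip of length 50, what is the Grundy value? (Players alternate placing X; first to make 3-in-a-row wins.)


Treblecross: place X on empty cells; 3-in-a-row wins.
Playing within two cells of an existing X lets the opponent win at once, so sensible play treats the cells i-2..i+2 around each X as dead. The player left with no safe cell loses, so this is a normal-play take-away game on strips of safe cells.
Placing X at cell i (0-indexed) of a strip of k safe cells leaves independent strips of sizes max(0, i-2) and max(0, k-i-3). Hence G(k) = mex{ G(max(0,i-2)) XOR G(max(0,k-i-3)) : 0 <= i < k }, with G(0) = 0.
G(1): splits (0,0):0^0=0 -> mex({0}) = 1
G(2): splits (0,0):0^0=0 -> mex({0}) = 1
G(3): splits (0,0):0^0=0 -> mex({0}) = 1
G(4): splits (0,1):0^1=1 (0,0):0^0=0 -> mex({0, 1}) = 2
G(5): splits (0,2):0^1=1 (0,1):0^1=1 (0,0):0^0=0 -> mex({0, 1}) = 2
G(6) = mex({1}) = 0
G(7) = mex({0, 1, 2}) = 3
G(8) = mex({0, 1, 2}) = 3
G(9) = mex({0, 2}) = 1
G(10) = mex({0, 2, 3}) = 1
G(11) = mex({0, 3}) = 1
G(12) = mex({1, 3}) = 0
G(13) = mex({0, 1, 2, 3}) = 4
G(14) = mex({0, 1, 2}) = 3
G(15) = mex({0, 1, 2}) = 3
G(16) = mex({0, 1, 2, 4}) = 3
G(17) = mex({0, 1, 3, 4}) = 2
G(18) = mex({0, 1, 3, 4}) = 2
G(19) = mex({0, 1, 3, 5}) = 2
G(20) = mex({0, 1, 2, 3, 5}) = 4
G(21) = mex({0, 1, 2, 3, 5}) = 4
G(22) = mex({1, 2, 6}) = 0
G(23) = mex({0, 1, 2, 3, 4, 6}) = 5
G(24) = mex({0, 1, 2, 3, 4}) = 5
G(25) = mex({0, 1, 3, 4, 7}) = 2
G(26) = mex({0, 1, 3, 4, 5, 7}) = 2
G(27) = mex({0, 1, 3, 5}) = 2
G(28) = mex({0, 1, 2, 5}) = 3
G(29) = mex({0, 1, 2, 4, 5, 6}) = 3
G(30) = mex({1, 2, 4, 6}) = 0
G(31) = mex({0, 1, 2, 3, 4, 6}) = 5
G(32) = mex({1, 2, 3, 4, 7}) = 0
G(33) = mex({0, 3, 7}) = 1
G(34) = mex({0, 2, 3, 5, 7}) = 1
G(35) = mex({0, 2, 3, 5, 6}) = 1
G(36) = mex({0, 1, 2, 5, 6}) = 3
G(37) = mex({0, 1, 2, 4, 5, 6}) = 3
G(38) = mex({0, 1, 2, 4}) = 3
G(39) = mex({0, 1, 2, 3, 4, 7}) = 5
G(40) = mex({0, 1, 2, 3, 4, 5, 7}) = 6
G(41) = mex({0, 1, 2, 3, 5, 7}) = 4
G(42) = mex({0, 1, 2, 3, 5, 6, 7}) = 4
G(43) = mex({0, 2, 3, 5, 6}) = 1
G(44) = mex({1, 2, 3, 4, 5, 6}) = 0
G(45) = mex({0, 1, 2, 3, 4, 6, 7}) = 5
G(46) = mex({0, 1, 2, 3, 4, 7}) = 5
G(47) = mex({0, 1, 2, 3, 4, 5, 7}) = 6
G(48) = mex({0, 1, 2, 3, 4, 5, 7}) = 6
G(49) = mex({0, 1, 3, 4, 5, 7}) = 2
G(50) = mex({0, 1, 2, 3, 4, 5, 6}) = 7
Therefore G(50) = 7.

7


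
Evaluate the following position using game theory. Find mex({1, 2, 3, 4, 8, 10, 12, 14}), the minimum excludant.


Set = {1, 2, 3, 4, 8, 10, 12, 14}
0 is NOT in the set. This is the mex.
mex = 0

0


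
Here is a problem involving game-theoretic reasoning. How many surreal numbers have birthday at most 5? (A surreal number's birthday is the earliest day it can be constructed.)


Day 0: {|} = 0 is born. Count = 1.
Day n: the number of surreal numbers born by day n is 2^(n+1) - 1.
By day 0: 2^1 - 1 = 1
By day 1: 2^2 - 1 = 3
By day 2: 2^3 - 1 = 7
By day 3: 2^4 - 1 = 15
By day 4: 2^5 - 1 = 31
By day 5: 2^6 - 1 = 63
By day 5: 63 surreal numbers.

63


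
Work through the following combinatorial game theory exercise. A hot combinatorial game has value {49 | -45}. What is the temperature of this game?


The game is {49 | -45}, a switch {a | b} with numbers a > b.
Cooling {a | b} by t gives {a - t | b + t}, which stops being hot when a - t = b + t, i.e. at t = (a - b)/2. So the temperature of a switch is (a - b)/2.
Temperature = (Left option - Right option) / 2
= (49 - (-45)) / 2
= 94 / 2
= 47

47


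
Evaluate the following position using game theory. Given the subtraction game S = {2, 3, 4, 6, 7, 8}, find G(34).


The subtraction set is S = {2, 3, 4, 6, 7, 8}.
G(k) = mex{ G(k - s) : s in S, s <= k }. We compute iteratively: G(0) = 0.
G(1) = mex({}) = 0
G(2) = mex({0}) = 1
G(3) = mex({0}) = 1
G(4) = mex({0, 1}) = 2
G(5) = mex({0, 1}) = 2
G(6) = mex({0, 1, 2}) = 3
G(7) = mex({0, 1, 2}) = 3
G(8) = mex({0, 1, 2, 3}) = 4
G(9) = mex({0, 1, 2, 3}) = 4
G(10) = mex({1, 2, 3, 4}) = 0
G(11) = mex({1, 2, 3, 4}) = 0
G(12) = mex({0, 2, 3, 4}) = 1
G(13) = mex({0, 2, 3, 4}) = 1
G(14) = mex({0, 1, 3, 4}) = 2
G(15) = mex({0, 1, 3, 4}) = 2
G(16) = mex({0, 1, 2, 4}) = 3
G(17) = mex({0, 1, 2, 4}) = 3
Observe that G(10)..G(17) = 0, 0, 1, 1, 2, 2, 3, 3 repeats G(0)..G(7) = 0, 0, 1, 1, 2, 2, 3, 3.
For k >= max(S) = 8, G(k) is determined by the previous 8 values G(k-8)..G(k-1); a window of 8 consecutive values has recurred shifted by 10, so by induction G(k + 10) = G(k) for all k >= 0: the sequence is periodic from the start with period 10.
One period: G(0..9) = 0, 0, 1, 1, 2, 2, 3, 3, 4, 4.
34 mod 10 = 4, so G(34) = G(4) = 2.

2


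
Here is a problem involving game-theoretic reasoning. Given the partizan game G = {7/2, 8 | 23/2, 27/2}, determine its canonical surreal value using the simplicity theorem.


Left options: {7/2, 8}, max = 8
Right options: {23/2, 27/2}, min = 23/2
All options are numbers and max(Left) < min(Right), so by the simplicity theorem the value is the simplest (earliest-born) number strictly between 8 and 23/2.
Integers 9 through 11 all lie strictly between 8 and 23/2.
Among integers, the simplest (lowest birthday = smallest |n|; 0 is born on day 0, +-n on day n) is 9.
No non-integer in the interval can be simpler: if x is a non-integer in the interval, then floor(x) or ceil(x) also lies in the interval (the interval contains an integer), and both are proper prefixes of x's sign expansion, i.e. born earlier. So the game value is 9.
Game value = 9

9


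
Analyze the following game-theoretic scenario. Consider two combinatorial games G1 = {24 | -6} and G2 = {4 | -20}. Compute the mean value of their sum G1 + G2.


G1 = {24 | -6}, G2 = {4 | -20}
Each is a switch {a | b} with numbers a > b; its mean value is (a + b)/2, and mean value is additive over game sums: m(G1 + G2) = m(G1) + m(G2).
Mean of G1 = (24 + (-6))/2 = 18/2 = 9
Mean of G2 = (4 + (-20))/2 = -16/2 = -8
Mean of G1 + G2 = 9 + -8 = 1

1


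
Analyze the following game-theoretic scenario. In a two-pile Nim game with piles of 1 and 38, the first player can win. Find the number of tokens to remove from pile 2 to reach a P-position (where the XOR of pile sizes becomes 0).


Piles: 1 and 38
Current XOR: 1 XOR 38 = 39 (non-zero, so this is an N-position).
To make the XOR zero, we need to find a move that balances the piles.
For pile 2 (size 38): target = 38 XOR 39 = 1
We reduce pile 2 from 38 to 1.
Tokens removed: 38 - 1 = 37
Verification: 1 XOR 1 = 0

37


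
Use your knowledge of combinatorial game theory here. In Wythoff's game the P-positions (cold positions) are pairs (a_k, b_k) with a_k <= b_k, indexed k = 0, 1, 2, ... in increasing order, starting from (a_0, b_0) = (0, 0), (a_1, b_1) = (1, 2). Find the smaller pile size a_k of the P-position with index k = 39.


By Wythoff's theorem, a_k = floor(k * phi) and b_k = floor(k * phi^2) = a_k + k, where phi = (1 + sqrt(5))/2 is the golden ratio.
phi = (1 + sqrt(5))/2 = 1.618034
k = 39
k * phi = 39 * 1.618034 = 63.103326
a_39 = floor(k * phi) = 63

63


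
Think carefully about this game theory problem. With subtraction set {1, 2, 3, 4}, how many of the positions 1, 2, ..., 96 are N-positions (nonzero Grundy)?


Subtraction set S = {1, 2, 3, 4}, so G(n) = n mod 5.
G(n) = 0 when n is a multiple of 5.
Multiples of 5 in [1, 96]: 19
N-positions (nonzero Grundy) = 96 - 19 = 77

77


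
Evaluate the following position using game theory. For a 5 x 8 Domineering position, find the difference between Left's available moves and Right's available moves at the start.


Board is 5 x 8 (rows x cols).
Left (vertical) placements: (rows-1) * cols = 4 * 8 = 32
Right (horizontal) placements: rows * (cols-1) = 5 * 7 = 35
Advantage = Left - Right = 32 - 35 = -3

-3


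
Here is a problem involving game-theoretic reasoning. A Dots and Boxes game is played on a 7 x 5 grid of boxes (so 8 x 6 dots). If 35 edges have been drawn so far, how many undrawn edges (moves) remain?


Grid: 7 x 5 boxes, i.e. 8 rows and 6 columns of dots.
Horizontal edges: (rows + 1) * cols = 8 * 5 = 40
Vertical edges: rows * (cols + 1) = 7 * 6 = 42
Total edges: 40 + 42 = 82
Edges drawn: 35
Remaining: 82 - 35 = 47

47


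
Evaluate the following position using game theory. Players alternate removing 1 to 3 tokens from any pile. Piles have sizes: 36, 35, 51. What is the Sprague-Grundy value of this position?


Subtraction set: {1, 2, 3}
For this subtraction set, G(n) = n mod 4 (period = max + 1 = 4).
Pile 1 (size 36): G(36) = 36 mod 4 = 0
Pile 2 (size 35): G(35) = 35 mod 4 = 3
Pile 3 (size 51): G(51) = 51 mod 4 = 3
Total Grundy value = XOR of all: 0 XOR 3 XOR 3 = 0

0


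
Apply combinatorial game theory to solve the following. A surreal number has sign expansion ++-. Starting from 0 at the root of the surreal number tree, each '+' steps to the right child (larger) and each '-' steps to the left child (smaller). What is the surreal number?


Sign expansion: ++-
Rule: track bounds (lo, hi), initially (-inf, +inf). On '+', the current value becomes lo and we move to the simplest number in (value, hi): value + 1 if hi = +inf, otherwise the midpoint (value + hi)/2. On '-', the current value becomes hi and we move to value - 1 if lo = -inf, otherwise the midpoint (lo + value)/2.
Start at 0.
Step 1: sign = +, move right. Bounds: (0, +inf). Value = 1
Step 2: sign = +, move right. Bounds: (1, +inf). Value = 2
Step 3: sign = -, move left. Bounds: (1, 2). Value = 3/2
The surreal number with sign expansion ++- is 3/2.

3/2


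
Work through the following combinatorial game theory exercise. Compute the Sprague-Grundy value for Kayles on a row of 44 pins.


Kayles: a move removes 1 or 2 adjacent pins from a contiguous row.
Removing pins from a row of k leaves two independent rows (a, b) with a + b = k - 1 (one pin) or a + b = k - 2 (two pins); an end removal gives a = 0.
By Sprague-Grundy, G(k) = mex{ G(a) XOR G(b) } over all these splits. G(0) = 0.
G(1): splits (0,0):0^0=0 -> mex({0}) = 1
G(2): splits (0,1):0^1=1 (0,0):0^0=0 -> mex({0, 1}) = 2
G(3): splits (0,2):0^2=2 (1,1):1^1=0 (0,1):0^1=1 -> mex({0, 1, 2}) = 3
G(4): splits (0,3):0^3=3 (1,2):1^2=3 (0,2):0^2=2 (1,1):1^1=0 -> mex({0, 2, 3}) = 1
G(5): splits (0,4):0^1=1 (1,3):1^3=2 (2,2):2^2=0 (0,3):0^3=3 (1,2):1^2=3 -> mex({0, 1, 2, 3}) = 4
G(6) = mex({0, 1, 2, 4}) = 3
G(7) = mex({0, 1, 3, 4, 5}) = 2
G(8) = mex({0, 2, 3, 5, 6}) = 1
G(9) = mex({0, 1, 2, 3, 6, 7}) = 4
G(10) = mex({0, 1, 3, 4, 5, 7}) = 2
G(11) = mex({0, 1, 2, 3, 4, 5}) = 6
G(12) = mex({0, 1, 2, 3, 5, 6, 7}) = 4
G(13) = mex({0, 2, 3, 4, 6, 7}) = 1
G(14) = mex({0, 1, 4, 5, 6, 7}) = 2
G(15) = mex({0, 1, 2, 3, 4, 5, 6}) = 7
G(16) = mex({0, 2, 3, 5, 6, 7}) = 1
G(17) = mex({0, 1, 2, 3, 5, 6, 7}) = 4
G(18) = mex({0, 1, 2, 4, 5, 6}) = 3
G(19) = mex({0, 1, 3, 4, 5, 7}) = 2
G(20) = mex({0, 2, 3, 4, 5, 6, 7}) = 1
G(21) = mex({0, 1, 2, 3, 5, 6, 7}) = 4
G(22) = mex({0, 1, 2, 3, 4, 5, 7}) = 6
G(23) = mex({0, 1, 2, 3, 4, 5, 6}) = 7
G(24) = mex({0, 1, 2, 3, 5, 6, 7}) = 4
G(25) = mex({0, 2, 3, 4, 6, 7}) = 1
G(26) = mex({0, 1, 3, 4, 5, 6, 7}) = 2
G(27) = mex({0, 1, 2, 3, 4, 5, 6, 7}) = 8
G(28) = mex({0, 1, 2, 3, 4, 6, 7, 8}) = 5
G(29) = mex({0, 1, 2, 3, 5, 6, 7, 8, 9}) = 4
G(30) = mex({0, 1, 2, 3, 4, 5, 6, 9, 10}) = 7
G(31) = mex({0, 1, 3, 4, 5, 7, 10, 11}) = 2
G(32) = mex({0, 2, 3, 4, 5, 6, 7, 9, 11}) = 1
G(33) = mex({0, 1, 2, 3, 4, 5, 6, 7, 9, 12}) = 8
G(34) = mex({0, 1, 2, 3, 4, 5, 7, 8, 11, 12}) = 6
G(35) = mex({0, 1, 2, 3, 4, 5, 6, 8, 9, 10, 11}) = 7
G(36) = mex({0, 1, 2, 3, 5, 6, 7, 9, 10}) = 4
G(37) = mex({0, 2, 3, 4, 6, 7, 9, 10, 11, 12}) = 1
G(38) = mex({0, 1, 3, 4, 5, 6, 7, 9, 10, 11, 12}) = 2
G(39) = mex({0, 1, 2, 4, 5, 6, 7, 9, 10, 12, 14}) = 3
G(40) = mex({0, 2, 3, 4, 6, 7, 11, 12, 14}) = 1
G(41) = mex({0, 1, 2, 3, 5, 6, 7, 9, 10, 11, 12}) = 4
G(42) = mex({0, 1, 2, 3, 4, 5, 6, 9, 10}) = 7
G(43) = mex({0, 1, 3, 4, 5, 7, 9, 10, 12, 15}) = 2
G(44) = mex({0, 2, 3, 4, 5, 6, 7, 9, 10, 12, 15}) = 1
Therefore G(44) = 1.

1


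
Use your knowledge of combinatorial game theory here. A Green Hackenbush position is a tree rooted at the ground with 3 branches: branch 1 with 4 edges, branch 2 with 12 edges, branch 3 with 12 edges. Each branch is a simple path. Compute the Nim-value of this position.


The tree has 3 branches from the ground vertex.
In Green Hackenbush, the Nim-value of a simple path of length k is k.
Branch 1: length 4, Nim-value = 4
Branch 2: length 12, Nim-value = 12
Branch 3: length 12, Nim-value = 12
Total Nim-value = XOR of all branch values:
0 XOR 4 = 4
4 XOR 12 = 8
8 XOR 12 = 4
Nim-value of the tree = 4

4


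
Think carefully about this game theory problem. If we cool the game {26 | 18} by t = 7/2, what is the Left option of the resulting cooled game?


Original game: {26 | 18} (a switch {a | b} with a > b).
Cooling by t (for t below the temperature (a - b)/2 = 4) taxes each move by t: {a | b} cooled by t is {a - t | b + t}.
Cooling amount: t = 7/2
Cooled Left option: 26 - 7/2 = 45/2
Cooled Right option: 18 + 7/2 = 43/2
Cooled game: {45/2 | 43/2}
Left option = 45/2

45/2


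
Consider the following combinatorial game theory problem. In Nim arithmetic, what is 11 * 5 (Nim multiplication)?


Nim multiplication is bilinear over XOR: (u XOR v) * w = (u*w) XOR (v*w).
So we split each operand into its bit components and XOR the pairwise Nim products.
11 = 1 + 2 + 8 (as XOR of powers of 2).
5 = 1 + 4 (as XOR of powers of 2).
Using the standard Nim-product table on single bits:
  2*2 = 3,   2*4 = 8,   2*8 = 12,
  4*4 = 6,   4*8 = 11,  8*8 = 13,
and  1*x = x (identity), k*l = l*k (commutative).
Pairwise Nim products:
  1 * 1 = 1
  1 * 4 = 4
  2 * 1 = 2
  2 * 4 = 8
  8 * 1 = 8
  8 * 4 = 11
XOR them: 1 XOR 4 XOR 2 XOR 8 XOR 8 XOR 11 = 12.
Result: 11 * 5 = 12 (in Nim).

12


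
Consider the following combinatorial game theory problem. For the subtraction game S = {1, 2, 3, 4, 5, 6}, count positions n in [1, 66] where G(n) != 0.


Subtraction set S = {1, 2, 3, 4, 5, 6}, so G(n) = n mod 7.
G(n) = 0 when n is a multiple of 7.
Multiples of 7 in [1, 66]: 9
N-positions (nonzero Grundy) = 66 - 9 = 57

57


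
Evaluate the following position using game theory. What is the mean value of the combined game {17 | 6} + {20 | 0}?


G1 = {17 | 6}, G2 = {20 | 0}
Each is a switch {a | b} with numbers a > b; its mean value is (a + b)/2, and mean value is additive over game sums: m(G1 + G2) = m(G1) + m(G2).
Mean of G1 = (17 + (6))/2 = 23/2 = 23/2
Mean of G2 = (20 + (0))/2 = 20/2 = 10
Mean of G1 + G2 = 23/2 + 10 = 43/2

43/2


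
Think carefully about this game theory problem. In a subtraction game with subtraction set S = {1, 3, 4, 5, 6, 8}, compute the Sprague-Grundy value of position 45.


The subtraction set is S = {1, 3, 4, 5, 6, 8}.
G(k) = mex{ G(k - s) : s in S, s <= k }. We compute iteratively: G(0) = 0.
G(1) = mex({0}) = 1
G(2) = mex({1}) = 0
G(3) = mex({0}) = 1
G(4) = mex({0, 1}) = 2
G(5) = mex({0, 1, 2}) = 3
G(6) = mex({0, 1, 3}) = 2
G(7) = mex({0, 1, 2}) = 3
G(8) = mex({0, 1, 2, 3}) = 4
G(9) = mex({1, 2, 3, 4}) = 0
G(10) = mex({0, 2, 3}) = 1
G(11) = mex({1, 2, 3, 4}) = 0
G(12) = mex({0, 2, 3, 4}) = 1
G(13) = mex({0, 1, 3, 4}) = 2
G(14) = mex({0, 1, 2, 4}) = 3
G(15) = mex({0, 1, 3}) = 2
G(16) = mex({0, 1, 2, 4}) = 3
Observe that G(9)..G(16) = 0, 1, 0, 1, 2, 3, 2, 3 repeats G(0)..G(7) = 0, 1, 0, 1, 2, 3, 2, 3.
For k >= max(S) = 8, G(k) is determined by the previous 8 values G(k-8)..G(k-1); a window of 8 consecutive values has recurred shifted by 9, so by induction G(k + 9) = G(k) for all k >= 0: the sequence is periodic from the start with period 9.
One period: G(0..8) = 0, 1, 0, 1, 2, 3, 2, 3, 4.
45 mod 9 = 0, so G(45) = G(0) = 0.

0


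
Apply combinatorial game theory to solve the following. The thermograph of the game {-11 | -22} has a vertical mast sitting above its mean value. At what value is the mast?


Game = {-11 | -22}, a switch {a | b} with numbers a > b.
Its thermograph has left wall a - t and right wall b + t, which meet at t = (a - b)/2, where both equal (a + b)/2. So the mast (mean value) is at (a + b)/2.
Mean = (-11 + (-22))/2 = -33/2 = -33/2

-33/2


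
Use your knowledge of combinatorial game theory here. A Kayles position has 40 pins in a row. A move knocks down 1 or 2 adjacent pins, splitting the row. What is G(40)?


Kayles: a move removes 1 or 2 adjacent pins from a contiguous row.
Removing pins from a row of k leaves two independent rows (a, b) with a + b = k - 1 (one pin) or a + b = k - 2 (two pins); an end removal gives a = 0.
By Sprague-Grundy, G(k) = mex{ G(a) XOR G(b) } over all these splits. G(0) = 0.
G(1): splits (0,0):0^0=0 -> mex({0}) = 1
G(2): splits (0,1):0^1=1 (0,0):0^0=0 -> mex({0, 1}) = 2
G(3): splits (0,2):0^2=2 (1,1):1^1=0 (0,1):0^1=1 -> mex({0, 1, 2}) = 3
G(4): splits (0,3):0^3=3 (1,2):1^2=3 (0,2):0^2=2 (1,1):1^1=0 -> mex({0, 2, 3}) = 1
G(5): splits (0,4):0^1=1 (1,3):1^3=2 (2,2):2^2=0 (0,3):0^3=3 (1,2):1^2=3 -> mex({0, 1, 2, 3}) = 4
G(6) = mex({0, 1, 2, 4}) = 3
G(7) = mex({0, 1, 3, 4, 5}) = 2
G(8) = mex({0, 2, 3, 5, 6}) = 1
G(9) = mex({0, 1, 2, 3, 6, 7}) = 4
G(10) = mex({0, 1, 3, 4, 5, 7}) = 2
G(11) = mex({0, 1, 2, 3, 4, 5}) = 6
G(12) = mex({0, 1, 2, 3, 5, 6, 7}) = 4
G(13) = mex({0, 2, 3, 4, 6, 7}) = 1
G(14) = mex({0, 1, 4, 5, 6, 7}) = 2
G(15) = mex({0, 1, 2, 3, 4, 5, 6}) = 7
G(16) = mex({0, 2, 3, 5, 6, 7}) = 1
G(17) = mex({0, 1, 2, 3, 5, 6, 7}) = 4
G(18) = mex({0, 1, 2, 4, 5, 6}) = 3
G(19) = mex({0, 1, 3, 4, 5, 7}) = 2
G(20) = mex({0, 2, 3, 4, 5, 6, 7}) = 1
G(21) = mex({0, 1, 2, 3, 5, 6, 7}) = 4
G(22) = mex({0, 1, 2, 3, 4, 5, 7}) = 6
G(23) = mex({0, 1, 2, 3, 4, 5, 6}) = 7
G(24) = mex({0, 1, 2, 3, 5, 6, 7}) = 4
G(25) = mex({0, 2, 3, 4, 6, 7}) = 1
G(26) = mex({0, 1, 3, 4, 5, 6, 7}) = 2
G(27) = mex({0, 1, 2, 3, 4, 5, 6, 7}) = 8
G(28) = mex({0, 1, 2, 3, 4, 6, 7, 8}) = 5
G(29) = mex({0, 1, 2, 3, 5, 6, 7, 8, 9}) = 4
G(30) = mex({0, 1, 2, 3, 4, 5, 6, 9, 10}) = 7
G(31) = mex({0, 1, 3, 4, 5, 7, 10, 11}) = 2
G(32) = mex({0, 2, 3, 4, 5, 6, 7, 9, 11}) = 1
G(33) = mex({0, 1, 2, 3, 4, 5, 6, 7, 9, 12}) = 8
G(34) = mex({0, 1, 2, 3, 4, 5, 7, 8, 11, 12}) = 6
G(35) = mex({0, 1, 2, 3, 4, 5, 6, 8, 9, 10, 11}) = 7
G(36) = mex({0, 1, 2, 3, 5, 6, 7, 9, 10}) = 4
G(37) = mex({0, 2, 3, 4, 6, 7, 9, 10, 11, 12}) = 1
G(38) = mex({0, 1, 3, 4, 5, 6, 7, 9, 10, 11, 12}) = 2
G(39) = mex({0, 1, 2, 4, 5, 6, 7, 9, 10, 12, 14}) = 3
G(40) = mex({0, 2, 3, 4, 6, 7, 11, 12, 14}) = 1
Therefore G(40) = 1.

1
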